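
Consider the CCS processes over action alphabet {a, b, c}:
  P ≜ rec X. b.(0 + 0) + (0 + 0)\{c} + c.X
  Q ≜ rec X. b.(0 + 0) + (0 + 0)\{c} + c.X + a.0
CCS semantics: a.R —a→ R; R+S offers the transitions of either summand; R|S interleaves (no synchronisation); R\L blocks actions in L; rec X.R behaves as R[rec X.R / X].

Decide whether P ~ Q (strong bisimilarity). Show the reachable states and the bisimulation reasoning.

not bisimilar

Reachable graph of P (2 states):
  m0 = rec X. b.(0 + 0) + (0 + 0)\{c} + c.X has moves -b-> m1, -c-> m0
  m1 = 0 + 0 has moves ∅
Reachable graph of Q (3 states):
  n0 = rec X. b.(0 + 0) + (0 + 0)\{c} + c.X + a.0 has moves -a-> n1, -b-> n2, -c-> n0
  n1 = 0 has moves ∅
  n2 = 0 + 0 has moves ∅
Bisimilarity quotient blocks:
  B0 = {m0}
  B1 = {m1, n1, n2}
  B2 = {n0}
m0 ∈ B0, n0 ∈ B2 → different blocks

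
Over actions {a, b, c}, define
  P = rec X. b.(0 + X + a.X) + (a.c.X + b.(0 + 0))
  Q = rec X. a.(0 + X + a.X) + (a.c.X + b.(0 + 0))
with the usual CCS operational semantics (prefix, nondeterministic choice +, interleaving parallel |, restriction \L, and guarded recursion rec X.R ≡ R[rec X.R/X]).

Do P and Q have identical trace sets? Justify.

P's transition system — 4 states:
  s0 = rec X. b.(0 + X + a.X) + (a.c.X + b.(0 + 0)) → -a-> s1, -b-> s2, -b-> s3
  s1 = c.(rec X. b.(0 + X + a.X) + (a.c.X + b.(0 + 0))) → -c-> s0
  s2 = 0 + (rec X. b.(0 + X + a.X) + (a.c.X + b.(0 + 0))) + a.(rec X. b.(0 + X + a.X) + (a.c.X + b.(0 + 0))) → -a-> s0, -a-> s1, -b-> s2, -b-> s3
  s3 = 0 + 0 → stopped
Q's transition system — 4 states:
  t0 = rec X. a.(0 + X + a.X) + (a.c.X + b.(0 + 0)) → -a-> t1, -a-> t2, -b-> t3
  t1 = 0 + (rec X. a.(0 + X + a.X) + (a.c.X + b.(0 + 0))) + a.(rec X. a.(0 + X + a.X) + (a.c.X + b.(0 + 0))) → -a-> t0, -a-> t1, -a-> t2, -b-> t3
  t2 = c.(rec X. a.(0 + X + a.X) + (a.c.X + b.(0 + 0))) → -c-> t0
  t3 = 0 + 0 → stopped
Trace ⟨ba⟩ through P, begin at {s0}:
  after b @ step 1: {s2, s3}
  after a @ step 2: {s0, s1}
  ✓ P
Trace ⟨ba⟩ through Q, begin at {t0}:
  after b @ step 1: {t3}
  after a @ step 2: ∅ (Q stuck)

NO — witness ⟨ba⟩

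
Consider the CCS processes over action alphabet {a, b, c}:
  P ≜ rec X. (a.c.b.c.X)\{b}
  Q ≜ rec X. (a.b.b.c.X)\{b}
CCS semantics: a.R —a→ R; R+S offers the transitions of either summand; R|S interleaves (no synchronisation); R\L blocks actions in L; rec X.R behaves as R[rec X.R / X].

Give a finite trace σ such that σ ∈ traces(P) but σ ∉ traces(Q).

Reachable graph of P (3 states):
  p0 = rec X. (a.c.b.c.X)\{b} ⊢ =a=> p1
  p1 = (c.b.c.(rec X. (a.c.b.c.X)\{b}))\{b} ⊢ =c=> p2
  p2 = (b.c.(rec X. (a.c.b.c.X)\{b}))\{b} ⊢ (no moves)
Reachable graph of Q (2 states):
  q0 = rec X. (a.b.b.c.X)\{b} ⊢ =a=> q1
  q1 = (b.b.c.(rec X. (a.b.b.c.X)\{b}))\{b} ⊢ (no moves)
Executing ac from P (initial set {p0}):
  after a @ step 1: {p1}
  after c @ step 2: {p2}
  ✓ P
Executing ac from Q (initial set {q0}):
  after a @ step 1: {q1}
  after c @ step 2: no successor for Q

ac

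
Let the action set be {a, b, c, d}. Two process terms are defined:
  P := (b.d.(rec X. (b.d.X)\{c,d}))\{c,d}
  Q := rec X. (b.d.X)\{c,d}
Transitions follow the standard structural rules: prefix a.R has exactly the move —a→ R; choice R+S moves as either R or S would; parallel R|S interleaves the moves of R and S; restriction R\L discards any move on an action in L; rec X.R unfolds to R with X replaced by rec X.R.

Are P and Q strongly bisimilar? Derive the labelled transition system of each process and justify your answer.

YES

Reachable graph of P (2 states):
  u0 = (b.d.(rec X. (b.d.X)\{c,d}))\{c,d} ⊢ ··b··> u1
  u1 = (d.(rec X. (b.d.X)\{c,d}))\{c,d} ⊢ (no moves)
Reachable graph of Q (2 states):
  v0 = rec X. (b.d.X)\{c,d} ⊢ ··b··> v1
  v1 = (d.(rec X. (b.d.X)\{c,d}))\{c,d} ⊢ (no moves)
Partition-refinement fixed point:
  B0 = {u0, v0}
  B1 = {u1, v1}
u0 ∈ B0, v0 ∈ B0 → same block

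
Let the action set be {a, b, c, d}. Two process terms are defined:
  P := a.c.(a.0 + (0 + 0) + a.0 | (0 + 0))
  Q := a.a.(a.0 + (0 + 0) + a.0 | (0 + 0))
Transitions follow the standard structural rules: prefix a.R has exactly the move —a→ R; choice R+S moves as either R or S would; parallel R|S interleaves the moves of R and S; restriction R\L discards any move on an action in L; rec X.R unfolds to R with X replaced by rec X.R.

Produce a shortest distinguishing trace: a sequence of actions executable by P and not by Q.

ac

LTS(P): 5 reachable states
  m0 = a.c.(a.0 + (0 + 0) + a.0 | (0 + 0)) | --a--▸ m1
  m1 = c.(a.0 + (0 + 0) + a.0 | (0 + 0)) | --c--▸ m2
  m2 = a.0 + (0 + 0) + a.0 | (0 + 0) | --a--▸ m3, --a--▸ m4
  m3 = 0 | ·
  m4 = 0 | (0 + 0) | ·
LTS(Q): 5 reachable states
  n0 = a.a.(a.0 + (0 + 0) + a.0 | (0 + 0)) | --a--▸ n1
  n1 = a.(a.0 + (0 + 0) + a.0 | (0 + 0)) | --a--▸ n2
  n2 = a.0 + (0 + 0) + a.0 | (0 + 0) | --a--▸ n3, --a--▸ n4
  n3 = 0 | ·
  n4 = 0 | (0 + 0) | ·
Executing ac from P (initial set {m0}):
  step 1 (a): {m1}
  step 2 (c): {m2}
  P completes σ.
Executing ac from Q (initial set {n0}):
  step 1 (a): {n1}
  step 2 (c): no successor for Q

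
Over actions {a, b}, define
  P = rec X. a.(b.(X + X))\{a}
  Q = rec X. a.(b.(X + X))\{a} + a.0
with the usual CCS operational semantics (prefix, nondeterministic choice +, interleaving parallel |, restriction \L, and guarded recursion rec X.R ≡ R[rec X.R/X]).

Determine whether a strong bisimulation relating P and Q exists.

LTS(P): 3 reachable states
  m0 = rec X. a.(b.(X + X))\{a} has moves ··a··> m1
  m1 = (b.((rec X. a.(b.(X + X))\{a}) + (rec X. a.(b.(X + X))\{a})))\{a} has moves ··b··> m2
  m2 = ((rec X. a.(b.(X + X))\{a}) + (rec X. a.(b.(X + X))\{a}))\{a} has moves stopped
LTS(Q): 4 reachable states
  n0 = rec X. a.(b.(X + X))\{a} + a.0 has moves ··a··> n1, ··a··> n2
  n1 = (b.((rec X. a.(b.(X + X))\{a} + a.0) + (rec X. a.(b.(X + X))\{a} + a.0)))\{a} has moves ··b··> n3
  n2 = 0 has moves stopped
  n3 = ((rec X. a.(b.(X + X))\{a} + a.0) + (rec X. a.(b.(X + X))\{a} + a.0))\{a} has moves stopped
Bisimilarity quotient blocks:
  B0 = {m0}
  B1 = {m1, n1}
  B2 = {m2, n2, n3}
  B3 = {n0}
m0 ∈ B0, n0 ∈ B3 → different blocks

not bisimilar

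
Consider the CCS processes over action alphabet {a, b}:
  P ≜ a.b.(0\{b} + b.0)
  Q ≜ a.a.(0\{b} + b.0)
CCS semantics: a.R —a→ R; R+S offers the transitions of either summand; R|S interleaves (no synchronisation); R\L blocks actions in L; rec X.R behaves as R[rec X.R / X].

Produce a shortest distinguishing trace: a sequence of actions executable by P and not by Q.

ab

LTS(P): 4 reachable states
  m0 = a.b.(0\{b} + b.0) → =a=> m1
  m1 = b.(0\{b} + b.0) → =b=> m2
  m2 = 0\{b} + b.0 → =b=> m3
  m3 = 0 → ∅
LTS(Q): 4 reachable states
  n0 = a.a.(0\{b} + b.0) → =a=> n1
  n1 = a.(0\{b} + b.0) → =a=> n2
  n2 = 0\{b} + b.0 → =b=> n3
  n3 = 0 → ∅
Trace ⟨ab⟩ through P, begin at {m0}:
  [1] a ⇒ {m1}
  [2] b ⇒ {m2}
  — P admits the full trace.
Trace ⟨ab⟩ through Q, begin at {n0}:
  [1] a ⇒ {n1}
  [2] b ⇒ ∅ (Q stuck)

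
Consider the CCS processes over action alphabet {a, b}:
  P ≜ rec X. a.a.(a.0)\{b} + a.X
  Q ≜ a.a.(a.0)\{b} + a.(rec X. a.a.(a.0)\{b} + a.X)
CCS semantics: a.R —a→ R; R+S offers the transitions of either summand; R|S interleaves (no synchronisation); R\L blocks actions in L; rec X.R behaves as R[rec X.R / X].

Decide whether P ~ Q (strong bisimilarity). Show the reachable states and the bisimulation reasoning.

YES

P's transition system — 4 states:
  s0 = rec X. a.a.(a.0)\{b} + a.X | =a=> s0, =a=> s1
  s1 = a.(a.0)\{b} | =a=> s2
  s2 = (a.0)\{b} | =a=> s3
  s3 = 0\{b} | stopped
Q's transition system — 5 states:
  t0 = a.a.(a.0)\{b} + a.(rec X. a.a.(a.0)\{b} + a.X) | =a=> t1, =a=> t2
  t1 = a.(a.0)\{b} | =a=> t3
  t2 = rec X. a.a.(a.0)\{b} + a.X | =a=> t1, =a=> t2
  t3 = (a.0)\{b} | =a=> t4
  t4 = 0\{b} | stopped
Bisimilarity quotient blocks:
  B0 = {s0, t0, t2}
  B1 = {s1, t1}
  B2 = {s2, t3}
  B3 = {s3, t4}
s0 ∈ B0, t0 ∈ B0 → same block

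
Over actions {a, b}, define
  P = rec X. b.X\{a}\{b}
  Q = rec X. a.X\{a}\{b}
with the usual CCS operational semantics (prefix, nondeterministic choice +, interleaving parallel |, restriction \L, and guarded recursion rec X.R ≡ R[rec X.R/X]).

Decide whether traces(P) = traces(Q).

NO — witness ⟨b⟩

LTS(P): 2 reachable states
  u0 = rec X. b.X\{a}\{b} has moves -b-> u1
  u1 = (rec X. b.X\{a}\{b})\{a}\{b} has moves ∅
LTS(Q): 2 reachable states
  v0 = rec X. a.X\{a}\{b} has moves -a-> v1
  v1 = (rec X. a.X\{a}\{b})\{a}\{b} has moves ∅
Executing b from P (initial set {u0}):
  after b @ step 1: {u1}
  ✓ P
Executing b from Q (initial set {v0}):
  after b @ step 1: ∅  — Q cannot continue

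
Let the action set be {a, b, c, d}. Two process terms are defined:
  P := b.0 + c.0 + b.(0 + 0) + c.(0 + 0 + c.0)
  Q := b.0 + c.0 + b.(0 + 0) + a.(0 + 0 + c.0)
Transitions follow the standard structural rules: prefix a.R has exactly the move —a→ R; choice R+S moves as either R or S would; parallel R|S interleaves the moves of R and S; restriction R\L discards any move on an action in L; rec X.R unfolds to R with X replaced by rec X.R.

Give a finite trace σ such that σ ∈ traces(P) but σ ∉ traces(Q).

LTS(P): 4 reachable states
  m0 = b.0 + c.0 + b.(0 + 0) + c.(0 + 0 + c.0) | —b→ m1, —b→ m2, —c→ m1, —c→ m3
  m1 = 0 | ·
  m2 = 0 + 0 | ·
  m3 = 0 + 0 + c.0 | —c→ m1
LTS(Q): 4 reachable states
  n0 = b.0 + c.0 + b.(0 + 0) + a.(0 + 0 + c.0) | —a→ n1, —b→ n2, —b→ n3, —c→ n2
  n1 = 0 + 0 + c.0 | —c→ n2
  n2 = 0 | ·
  n3 = 0 + 0 | ·
Run σ = ⟨cc⟩ on P: start {m0}
  after c @ step 1: {m1, m3}
  after c @ step 2: {m1}
  — P admits the full trace.
Run σ = ⟨cc⟩ on Q: start {n0}
  after c @ step 1: {n2}
  after c @ step 2: ∅ (Q stuck)

cc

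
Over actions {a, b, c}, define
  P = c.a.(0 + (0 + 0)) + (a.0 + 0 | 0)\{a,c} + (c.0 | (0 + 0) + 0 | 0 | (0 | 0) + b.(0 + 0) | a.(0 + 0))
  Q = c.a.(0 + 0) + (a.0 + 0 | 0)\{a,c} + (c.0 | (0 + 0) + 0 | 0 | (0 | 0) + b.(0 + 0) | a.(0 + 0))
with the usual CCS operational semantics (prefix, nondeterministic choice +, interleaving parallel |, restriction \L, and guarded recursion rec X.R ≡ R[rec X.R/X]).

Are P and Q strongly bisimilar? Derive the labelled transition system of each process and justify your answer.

P ~ Q

P's transition system — 7 states:
  s0 = c.a.(0 + (0 + 0)) + (a.0 + 0 | 0)\{a,c} + (c.0 | (0 + 0) + 0 | 0 | (0 | 0) + b.(0 + 0) | a.(0 + 0)) ⊢ ··a··> s1, ··b··> s2, ··c··> s3, ··c··> s4
  s1 = b.(0 + 0) | (0 + 0) ⊢ ··b··> s5
  s2 = (0 + 0) | a.(0 + 0) ⊢ ··a··> s5
  s3 = 0 | (0 + 0) ⊢ ·
  s4 = a.(0 + (0 + 0)) ⊢ ··a··> s6
  s5 = (0 + 0) | (0 + 0) ⊢ ·
  s6 = 0 + (0 + 0) ⊢ ·
Q's transition system — 7 states:
  t0 = c.a.(0 + 0) + (a.0 + 0 | 0)\{a,c} + (c.0 | (0 + 0) + 0 | 0 | (0 | 0) + b.(0 + 0) | a.(0 + 0)) ⊢ ··a··> t1, ··b··> t2, ··c··> t3, ··c··> t4
  t1 = b.(0 + 0) | (0 + 0) ⊢ ··b··> t5
  t2 = (0 + 0) | a.(0 + 0) ⊢ ··a··> t5
  t3 = 0 | (0 + 0) ⊢ ·
  t4 = a.(0 + 0) ⊢ ··a··> t6
  t5 = (0 + 0) | (0 + 0) ⊢ ·
  t6 = 0 + 0 ⊢ ·
Bisimilarity quotient blocks:
  B0 = {s0, t0}
  B1 = {s3, s5, s6, t3, t5, t6}
  B2 = {s2, s4, t2, t4}
  B3 = {s1, t1}
s0 ∈ B0, t0 ∈ B0 → same block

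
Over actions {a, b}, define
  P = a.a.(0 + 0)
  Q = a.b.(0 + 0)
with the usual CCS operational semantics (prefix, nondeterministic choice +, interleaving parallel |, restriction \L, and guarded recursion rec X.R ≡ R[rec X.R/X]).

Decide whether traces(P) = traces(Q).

P's transition system — 3 states:
  s0 = a.a.(0 + 0) | --a--▸ s1
  s1 = a.(0 + 0) | --a--▸ s2
  s2 = 0 + 0 | deadlocked
Q's transition system — 3 states:
  t0 = a.b.(0 + 0) | --a--▸ t1
  t1 = b.(0 + 0) | --b--▸ t2
  t2 = 0 + 0 | deadlocked
Executing aa from P (initial set {s0}):
  step 1 (a): {s1}
  step 2 (a): {s2}
  P completes σ.
Executing aa from Q (initial set {t0}):
  step 1 (a): {t1}
  step 2 (a): no successor for Q

NO — witness ⟨aa⟩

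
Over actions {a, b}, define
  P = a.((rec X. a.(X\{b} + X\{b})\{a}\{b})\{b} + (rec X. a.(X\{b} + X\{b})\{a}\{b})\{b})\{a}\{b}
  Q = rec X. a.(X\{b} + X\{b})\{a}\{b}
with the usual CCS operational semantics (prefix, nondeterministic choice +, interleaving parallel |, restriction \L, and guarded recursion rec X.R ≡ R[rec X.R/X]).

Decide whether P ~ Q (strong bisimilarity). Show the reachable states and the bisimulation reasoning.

P's transition system — 2 states:
  s0 = a.((rec X. a.(X\{b} + X\{b})\{a}\{b})\{b} + (rec X. a.(X\{b} + X\{b})\{a}\{b})\{b})\{a}\{b} ⊢ ··a··> s1
  s1 = ((rec X. a.(X\{b} + X\{b})\{a}\{b})\{b} + (rec X. a.(X\{b} + X\{b})\{a}\{b})\{b})\{a}\{b} ⊢ ∅
Q's transition system — 2 states:
  t0 = rec X. a.(X\{b} + X\{b})\{a}\{b} ⊢ ··a··> t1
  t1 = ((rec X. a.(X\{b} + X\{b})\{a}\{b})\{b} + (rec X. a.(X\{b} + X\{b})\{a}\{b})\{b})\{a}\{b} ⊢ ∅
Coarsest stable partition (strong bisimilarity classes):
  B0 = {s0, t0}
  B1 = {s1, t1}
s0 ∈ B0, t0 ∈ B0 → same block

bisimilar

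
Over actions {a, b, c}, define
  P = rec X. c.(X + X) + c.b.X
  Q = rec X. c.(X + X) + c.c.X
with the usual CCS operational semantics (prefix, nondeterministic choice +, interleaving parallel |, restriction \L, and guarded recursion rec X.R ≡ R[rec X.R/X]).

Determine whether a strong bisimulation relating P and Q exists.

LTS(P): 3 reachable states
  s0 = rec X. c.(X + X) + c.b.X → =c=> s1, =c=> s2
  s1 = (rec X. c.(X + X) + c.b.X) + (rec X. c.(X + X) + c.b.X) → =c=> s1, =c=> s2
  s2 = b.(rec X. c.(X + X) + c.b.X) → =b=> s0
LTS(Q): 3 reachable states
  t0 = rec X. c.(X + X) + c.c.X → =c=> t1, =c=> t2
  t1 = (rec X. c.(X + X) + c.c.X) + (rec X. c.(X + X) + c.c.X) → =c=> t1, =c=> t2
  t2 = c.(rec X. c.(X + X) + c.c.X) → =c=> t0
Partition-refinement fixed point:
  B0 = {s0, s1}
  B1 = {s2}
  B2 = {t0, t1, t2}
s0 ∈ B0, t0 ∈ B2 → different blocks

P ≁ Q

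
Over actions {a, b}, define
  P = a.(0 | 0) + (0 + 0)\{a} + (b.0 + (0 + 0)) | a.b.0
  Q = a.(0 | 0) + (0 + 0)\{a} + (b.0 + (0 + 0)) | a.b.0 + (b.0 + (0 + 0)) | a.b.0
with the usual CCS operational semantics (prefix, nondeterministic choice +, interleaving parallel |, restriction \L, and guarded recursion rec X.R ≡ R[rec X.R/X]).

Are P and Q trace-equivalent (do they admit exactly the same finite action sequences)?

traces(P) = traces(Q)

Reachable graph of P (6 states):
  m0 = a.(0 | 0) + (0 + 0)\{a} + (b.0 + (0 + 0)) | a.b.0 → =a=> m1, =a=> m2, =b=> m3
  m1 = (b.0 + (0 + 0)) | b.0 → =b=> m4, =b=> m5
  m2 = 0 | 0 → (no moves)
  m3 = 0 | a.b.0 → =a=> m5
  m4 = (b.0 + (0 + 0)) | 0 → =b=> m2
  m5 = 0 | b.0 → =b=> m2
Reachable graph of Q (6 states):
  n0 = a.(0 | 0) + (0 + 0)\{a} + (b.0 + (0 + 0)) | a.b.0 + (b.0 + (0 + 0)) | a.b.0 → =a=> n1, =a=> n2, =b=> n3
  n1 = (b.0 + (0 + 0)) | b.0 → =b=> n4, =b=> n5
  n2 = 0 | 0 → (no moves)
  n3 = 0 | a.b.0 → =a=> n5
  n4 = (b.0 + (0 + 0)) | 0 → =b=> n2
  n5 = 0 | b.0 → =b=> n2
Bisimilarity quotient blocks:
  B0 = {m0, n0}
  B1 = {m2, n2}
  B2 = {m3, n3}
  B3 = {m4, m5, n4, n5}
  B4 = {m1, n1}
m0 ∈ B0, n0 ∈ B0 → same block
Bisimilar ⇒ trace-equivalent.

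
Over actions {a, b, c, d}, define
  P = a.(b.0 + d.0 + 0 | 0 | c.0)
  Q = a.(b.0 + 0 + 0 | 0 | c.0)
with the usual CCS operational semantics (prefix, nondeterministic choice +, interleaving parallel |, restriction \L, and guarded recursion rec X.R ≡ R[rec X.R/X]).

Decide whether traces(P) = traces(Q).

Reachable graph of P (4 states):
  p0 = a.(b.0 + d.0 + 0 | 0 | c.0) :: -a-> p1
  p1 = b.0 + d.0 + 0 | 0 | c.0 :: -b-> p2, -c-> p3, -d-> p2
  p2 = 0 :: stopped
  p3 = 0 | 0 | 0 :: stopped
Reachable graph of Q (4 states):
  q0 = a.(b.0 + 0 + 0 | 0 | c.0) :: -a-> q1
  q1 = b.0 + 0 + 0 | 0 | c.0 :: -b-> q2, -c-> q3
  q2 = 0 :: stopped
  q3 = 0 | 0 | 0 :: stopped
Executing ad from P (initial set {p0}):
  step 1 (a): {p1}
  step 2 (d): {p2}
  — P admits the full trace.
Executing ad from Q (initial set {q0}):
  step 1 (a): {q1}
  step 2 (d): no successor for Q

trace-distinct — witness ⟨ad⟩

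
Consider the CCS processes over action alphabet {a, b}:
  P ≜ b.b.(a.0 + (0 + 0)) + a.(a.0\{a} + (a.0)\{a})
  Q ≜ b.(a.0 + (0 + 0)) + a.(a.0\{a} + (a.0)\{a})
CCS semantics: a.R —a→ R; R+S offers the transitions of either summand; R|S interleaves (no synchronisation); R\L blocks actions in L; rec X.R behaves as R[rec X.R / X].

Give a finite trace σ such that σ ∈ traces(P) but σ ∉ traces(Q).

P's transition system — 6 states:
  s0 = b.b.(a.0 + (0 + 0)) + a.(a.0\{a} + (a.0)\{a}) has moves —a→ s1, —b→ s2
  s1 = a.0\{a} + (a.0)\{a} has moves —a→ s3
  s2 = b.(a.0 + (0 + 0)) has moves —b→ s4
  s3 = 0\{a} has moves deadlocked
  s4 = a.0 + (0 + 0) has moves —a→ s5
  s5 = 0 has moves deadlocked
Q's transition system — 5 states:
  t0 = b.(a.0 + (0 + 0)) + a.(a.0\{a} + (a.0)\{a}) has moves —a→ t1, —b→ t2
  t1 = a.0\{a} + (a.0)\{a} has moves —a→ t3
  t2 = a.0 + (0 + 0) has moves —a→ t4
  t3 = 0\{a} has moves deadlocked
  t4 = 0 has moves deadlocked
Run σ = ⟨bb⟩ on P: start {s0}
  step 1 (b): {s2}
  step 2 (b): {s4}
  ✓ P
Run σ = ⟨bb⟩ on Q: start {t0}
  step 1 (b): {t2}
  step 2 (b): ∅ (Q stuck)

bb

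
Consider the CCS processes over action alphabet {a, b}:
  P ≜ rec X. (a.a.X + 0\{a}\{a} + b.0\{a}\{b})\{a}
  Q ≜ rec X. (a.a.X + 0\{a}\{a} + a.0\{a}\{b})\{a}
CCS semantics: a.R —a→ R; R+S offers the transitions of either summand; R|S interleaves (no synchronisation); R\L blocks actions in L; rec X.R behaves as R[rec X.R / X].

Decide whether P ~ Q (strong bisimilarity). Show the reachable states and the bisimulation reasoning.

NO

LTS(P): 2 reachable states
  s0 = rec X. (a.a.X + 0\{a}\{a} + b.0\{a}\{b})\{a} ⊢ --b--▸ s1
  s1 = 0\{a}\{b}\{a} ⊢ stopped
LTS(Q): 1 reachable states
  t0 = rec X. (a.a.X + 0\{a}\{a} + a.0\{a}\{b})\{a} ⊢ stopped
Coarsest stable partition (strong bisimilarity classes):
  B0 = {s0}
  B1 = {s1, t0}
s0 ∈ B0, t0 ∈ B1 → different blocks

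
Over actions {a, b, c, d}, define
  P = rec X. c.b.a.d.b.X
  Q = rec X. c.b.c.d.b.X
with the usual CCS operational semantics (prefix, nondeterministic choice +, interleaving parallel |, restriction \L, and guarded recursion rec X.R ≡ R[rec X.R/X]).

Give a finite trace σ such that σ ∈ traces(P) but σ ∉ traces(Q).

LTS(P): 5 reachable states
  u0 = rec X. c.b.a.d.b.X ⊢ --c--▸ u1
  u1 = b.a.d.b.(rec X. c.b.a.d.b.X) ⊢ --b--▸ u2
  u2 = a.d.b.(rec X. c.b.a.d.b.X) ⊢ --a--▸ u3
  u3 = d.b.(rec X. c.b.a.d.b.X) ⊢ --d--▸ u4
  u4 = b.(rec X. c.b.a.d.b.X) ⊢ --b--▸ u0
LTS(Q): 5 reachable states
  v0 = rec X. c.b.c.d.b.X ⊢ --c--▸ v1
  v1 = b.c.d.b.(rec X. c.b.c.d.b.X) ⊢ --b--▸ v2
  v2 = c.d.b.(rec X. c.b.c.d.b.X) ⊢ --c--▸ v3
  v3 = d.b.(rec X. c.b.c.d.b.X) ⊢ --d--▸ v4
  v4 = b.(rec X. c.b.c.d.b.X) ⊢ --b--▸ v0
Executing cba from P (initial set {u0}):
  after c @ step 1: {u1}
  after b @ step 2: {u2}
  after a @ step 3: {u3}
  ✓ P
Executing cba from Q (initial set {v0}):
  after c @ step 1: {v1}
  after b @ step 2: {v2}
  after a @ step 3: no successor for Q

cba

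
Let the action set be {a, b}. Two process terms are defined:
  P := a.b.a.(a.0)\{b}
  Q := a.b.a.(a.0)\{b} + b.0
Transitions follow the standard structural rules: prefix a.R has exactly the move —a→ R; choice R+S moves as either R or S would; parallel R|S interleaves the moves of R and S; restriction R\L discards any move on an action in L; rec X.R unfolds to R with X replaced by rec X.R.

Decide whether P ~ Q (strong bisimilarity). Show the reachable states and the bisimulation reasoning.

not bisimilar

Reachable graph of P (5 states):
  m0 = a.b.a.(a.0)\{b} → =a=> m1
  m1 = b.a.(a.0)\{b} → =b=> m2
  m2 = a.(a.0)\{b} → =a=> m3
  m3 = (a.0)\{b} → =a=> m4
  m4 = 0\{b} → stopped
Reachable graph of Q (6 states):
  n0 = a.b.a.(a.0)\{b} + b.0 → =a=> n1, =b=> n2
  n1 = b.a.(a.0)\{b} → =b=> n3
  n2 = 0 → stopped
  n3 = a.(a.0)\{b} → =a=> n4
  n4 = (a.0)\{b} → =a=> n5
  n5 = 0\{b} → stopped
Coarsest stable partition (strong bisimilarity classes):
  B0 = {m0}
  B1 = {m1, n1}
  B2 = {m2, n3}
  B3 = {m3, n4}
  B4 = {m4, n2, n5}
  B5 = {n0}
m0 ∈ B0, n0 ∈ B5 → different blocks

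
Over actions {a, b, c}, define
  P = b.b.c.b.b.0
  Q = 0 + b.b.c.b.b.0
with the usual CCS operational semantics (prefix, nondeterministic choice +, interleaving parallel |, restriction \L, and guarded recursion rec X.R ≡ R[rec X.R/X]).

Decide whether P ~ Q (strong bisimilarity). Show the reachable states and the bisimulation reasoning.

LTS(P): 6 reachable states
  s0 = b.b.c.b.b.0 → —b→ s1
  s1 = b.c.b.b.0 → —b→ s2
  s2 = c.b.b.0 → —c→ s3
  s3 = b.b.0 → —b→ s4
  s4 = b.0 → —b→ s5
  s5 = 0 → stopped
LTS(Q): 6 reachable states
  t0 = 0 + b.b.c.b.b.0 → —b→ t1
  t1 = b.c.b.b.0 → —b→ t2
  t2 = c.b.b.0 → —c→ t3
  t3 = b.b.0 → —b→ t4
  t4 = b.0 → —b→ t5
  t5 = 0 → stopped
Bisimilarity quotient blocks:
  B0 = {s0, t0}
  B1 = {s1, t1}
  B2 = {s2, t2}
  B3 = {s3, t3}
  B4 = {s4, t4}
  B5 = {s5, t5}
s0 ∈ B0, t0 ∈ B0 → same block

bisimilar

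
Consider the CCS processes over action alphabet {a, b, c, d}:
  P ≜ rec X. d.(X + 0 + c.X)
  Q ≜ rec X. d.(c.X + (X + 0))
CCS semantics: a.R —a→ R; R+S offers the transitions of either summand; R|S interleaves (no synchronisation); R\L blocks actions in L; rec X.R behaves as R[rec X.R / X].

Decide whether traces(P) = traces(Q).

Reachable graph of P (2 states):
  s0 = rec X. d.(X + 0 + c.X) :: --d--▸ s1
  s1 = (rec X. d.(X + 0 + c.X)) + 0 + c.(rec X. d.(X + 0 + c.X)) :: --c--▸ s0, --d--▸ s1
Reachable graph of Q (2 states):
  t0 = rec X. d.(c.X + (X + 0)) :: --d--▸ t1
  t1 = c.(rec X. d.(c.X + (X + 0))) + ((rec X. d.(c.X + (X + 0))) + 0) :: --c--▸ t0, --d--▸ t1
Partition-refinement fixed point:
  B0 = {s0, t0}
  B1 = {s1, t1}
s0 ∈ B0, t0 ∈ B0 → same block
Bisimilar ⇒ trace-equivalent.

traces(P) = traces(Q)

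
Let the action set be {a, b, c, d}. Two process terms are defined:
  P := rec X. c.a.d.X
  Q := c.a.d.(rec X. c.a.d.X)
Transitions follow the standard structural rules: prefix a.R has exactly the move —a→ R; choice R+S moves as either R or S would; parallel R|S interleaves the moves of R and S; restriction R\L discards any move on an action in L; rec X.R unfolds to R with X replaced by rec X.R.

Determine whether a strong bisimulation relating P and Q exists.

bisimilar

Reachable graph of P (3 states):
  m0 = rec X. c.a.d.X ⊢ —c→ m1
  m1 = a.d.(rec X. c.a.d.X) ⊢ —a→ m2
  m2 = d.(rec X. c.a.d.X) ⊢ —d→ m0
Reachable graph of Q (4 states):
  n0 = c.a.d.(rec X. c.a.d.X) ⊢ —c→ n1
  n1 = a.d.(rec X. c.a.d.X) ⊢ —a→ n2
  n2 = d.(rec X. c.a.d.X) ⊢ —d→ n3
  n3 = rec X. c.a.d.X ⊢ —c→ n1
Bisimilarity quotient blocks:
  B0 = {m0, n0, n3}
  B1 = {m1, n1}
  B2 = {m2, n2}
m0 ∈ B0, n0 ∈ B0 → same block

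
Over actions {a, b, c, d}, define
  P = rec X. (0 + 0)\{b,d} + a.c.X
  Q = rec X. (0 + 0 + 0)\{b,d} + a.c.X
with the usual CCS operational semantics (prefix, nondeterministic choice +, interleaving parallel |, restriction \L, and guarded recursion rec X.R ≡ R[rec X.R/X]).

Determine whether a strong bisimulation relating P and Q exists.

Reachable graph of P (2 states):
  m0 = rec X. (0 + 0)\{b,d} + a.c.X → ··a··> m1
  m1 = c.(rec X. (0 + 0)\{b,d} + a.c.X) → ··c··> m0
Reachable graph of Q (2 states):
  n0 = rec X. (0 + 0 + 0)\{b,d} + a.c.X → ··a··> n1
  n1 = c.(rec X. (0 + 0 + 0)\{b,d} + a.c.X) → ··c··> n0
Coarsest stable partition (strong bisimilarity classes):
  B0 = {m0, n0}
  B1 = {m1, n1}
m0 ∈ B0, n0 ∈ B0 → same block

P ~ Q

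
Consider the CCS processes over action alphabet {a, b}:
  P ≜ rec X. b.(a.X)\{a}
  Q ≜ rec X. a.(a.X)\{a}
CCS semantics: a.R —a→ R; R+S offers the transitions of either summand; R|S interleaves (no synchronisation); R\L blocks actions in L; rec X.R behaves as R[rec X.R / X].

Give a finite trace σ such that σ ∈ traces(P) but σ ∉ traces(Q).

P's transition system — 2 states:
  p0 = rec X. b.(a.X)\{a} | ··b··> p1
  p1 = (a.(rec X. b.(a.X)\{a}))\{a} | deadlocked
Q's transition system — 2 states:
  q0 = rec X. a.(a.X)\{a} | ··a··> q1
  q1 = (a.(rec X. a.(a.X)\{a}))\{a} | deadlocked
Trace ⟨b⟩ through P, begin at {p0}:
  [1] b ⇒ {p1}
  — P admits the full trace.
Trace ⟨b⟩ through Q, begin at {q0}:
  [1] b ⇒ ∅  — Q cannot continue

b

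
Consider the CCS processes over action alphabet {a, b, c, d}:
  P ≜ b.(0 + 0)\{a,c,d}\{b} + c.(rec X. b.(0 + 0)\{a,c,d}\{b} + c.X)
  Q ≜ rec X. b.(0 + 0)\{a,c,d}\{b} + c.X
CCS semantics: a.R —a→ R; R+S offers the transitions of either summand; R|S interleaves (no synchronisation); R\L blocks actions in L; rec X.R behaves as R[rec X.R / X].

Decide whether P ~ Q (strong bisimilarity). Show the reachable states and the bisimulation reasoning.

bisimilar

P's transition system — 3 states:
  s0 = b.(0 + 0)\{a,c,d}\{b} + c.(rec X. b.(0 + 0)\{a,c,d}\{b} + c.X) → --b--▸ s1, --c--▸ s2
  s1 = (0 + 0)\{a,c,d}\{b} → stopped
  s2 = rec X. b.(0 + 0)\{a,c,d}\{b} + c.X → --b--▸ s1, --c--▸ s2
Q's transition system — 2 states:
  t0 = rec X. b.(0 + 0)\{a,c,d}\{b} + c.X → --b--▸ t1, --c--▸ t0
  t1 = (0 + 0)\{a,c,d}\{b} → stopped
Coarsest stable partition (strong bisimilarity classes):
  B0 = {s0, s2, t0}
  B1 = {s1, t1}
s0 ∈ B0, t0 ∈ B0 → same block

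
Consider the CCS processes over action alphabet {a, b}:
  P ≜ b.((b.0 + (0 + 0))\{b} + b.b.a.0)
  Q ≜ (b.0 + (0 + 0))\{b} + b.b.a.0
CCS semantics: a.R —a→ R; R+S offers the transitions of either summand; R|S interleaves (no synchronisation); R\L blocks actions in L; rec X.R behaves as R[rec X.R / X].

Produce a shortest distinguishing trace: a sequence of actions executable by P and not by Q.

bbb

P's transition system — 5 states:
  p0 = b.((b.0 + (0 + 0))\{b} + b.b.a.0) :: =b=> p1
  p1 = (b.0 + (0 + 0))\{b} + b.b.a.0 :: =b=> p2
  p2 = b.a.0 :: =b=> p3
  p3 = a.0 :: =a=> p4
  p4 = 0 :: (no moves)
Q's transition system — 4 states:
  q0 = (b.0 + (0 + 0))\{b} + b.b.a.0 :: =b=> q1
  q1 = b.a.0 :: =b=> q2
  q2 = a.0 :: =a=> q3
  q3 = 0 :: (no moves)
Run σ = ⟨bbb⟩ on P: start {p0}
  step 1 (b): {p1}
  step 2 (b): {p2}
  step 3 (b): {p3}
  P completes σ.
Run σ = ⟨bbb⟩ on Q: start {q0}
  step 1 (b): {q1}
  step 2 (b): {q2}
  step 3 (b): ∅  — Q cannot continue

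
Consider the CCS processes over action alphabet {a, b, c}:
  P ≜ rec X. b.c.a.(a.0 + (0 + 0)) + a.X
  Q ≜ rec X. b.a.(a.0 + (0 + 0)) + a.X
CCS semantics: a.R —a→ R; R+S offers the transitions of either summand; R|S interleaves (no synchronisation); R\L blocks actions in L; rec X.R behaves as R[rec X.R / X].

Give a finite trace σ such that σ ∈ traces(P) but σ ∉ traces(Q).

LTS(P): 5 reachable states
  m0 = rec X. b.c.a.(a.0 + (0 + 0)) + a.X → =a=> m0, =b=> m1
  m1 = c.a.(a.0 + (0 + 0)) → =c=> m2
  m2 = a.(a.0 + (0 + 0)) → =a=> m3
  m3 = a.0 + (0 + 0) → =a=> m4
  m4 = 0 → deadlocked
LTS(Q): 4 reachable states
  n0 = rec X. b.a.(a.0 + (0 + 0)) + a.X → =a=> n0, =b=> n1
  n1 = a.(a.0 + (0 + 0)) → =a=> n2
  n2 = a.0 + (0 + 0) → =a=> n3
  n3 = 0 → deadlocked
Trace ⟨bc⟩ through P, begin at {m0}:
  step 1 (b): {m1}
  step 2 (c): {m2}
  ✓ P
Trace ⟨bc⟩ through Q, begin at {n0}:
  step 1 (b): {n1}
  step 2 (c): no successor for Q

bc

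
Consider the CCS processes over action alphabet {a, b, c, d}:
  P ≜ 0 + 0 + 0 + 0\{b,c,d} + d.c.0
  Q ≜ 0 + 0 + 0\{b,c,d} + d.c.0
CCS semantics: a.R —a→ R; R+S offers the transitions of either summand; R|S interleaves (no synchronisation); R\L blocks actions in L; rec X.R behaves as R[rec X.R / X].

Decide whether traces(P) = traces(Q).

Reachable graph of P (3 states):
  p0 = 0 + 0 + 0 + 0\{b,c,d} + d.c.0 has moves ··d··> p1
  p1 = c.0 has moves ··c··> p2
  p2 = 0 has moves deadlocked
Reachable graph of Q (3 states):
  q0 = 0 + 0 + 0\{b,c,d} + d.c.0 has moves ··d··> q1
  q1 = c.0 has moves ··c··> q2
  q2 = 0 has moves deadlocked
Coarsest stable partition (strong bisimilarity classes):
  B0 = {p0, q0}
  B1 = {p1, q1}
  B2 = {p2, q2}
p0 ∈ B0, q0 ∈ B0 → same block
Bisimilar ⇒ trace-equivalent.

trace-equivalent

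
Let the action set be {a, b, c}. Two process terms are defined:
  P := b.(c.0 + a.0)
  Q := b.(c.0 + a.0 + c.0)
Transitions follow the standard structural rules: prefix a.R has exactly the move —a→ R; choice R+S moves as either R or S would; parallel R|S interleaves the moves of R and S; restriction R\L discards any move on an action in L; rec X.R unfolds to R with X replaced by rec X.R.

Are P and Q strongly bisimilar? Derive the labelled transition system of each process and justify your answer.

YES

LTS(P): 3 reachable states
  s0 = b.(c.0 + a.0) ⊢ --b--▸ s1
  s1 = c.0 + a.0 ⊢ --a--▸ s2, --c--▸ s2
  s2 = 0 ⊢ ·
LTS(Q): 3 reachable states
  t0 = b.(c.0 + a.0 + c.0) ⊢ --b--▸ t1
  t1 = c.0 + a.0 + c.0 ⊢ --a--▸ t2, --c--▸ t2
  t2 = 0 ⊢ ·
Partition-refinement fixed point:
  B0 = {s0, t0}
  B1 = {s1, t1}
  B2 = {s2, t2}
s0 ∈ B0, t0 ∈ B0 → same block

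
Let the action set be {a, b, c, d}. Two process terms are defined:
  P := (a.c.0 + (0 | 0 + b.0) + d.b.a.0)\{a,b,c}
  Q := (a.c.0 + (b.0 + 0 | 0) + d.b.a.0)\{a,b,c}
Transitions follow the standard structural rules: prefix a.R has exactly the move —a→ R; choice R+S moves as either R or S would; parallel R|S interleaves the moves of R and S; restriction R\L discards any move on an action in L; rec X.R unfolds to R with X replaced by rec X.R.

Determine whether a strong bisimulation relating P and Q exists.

YES

Reachable graph of P (2 states):
  s0 = (a.c.0 + (0 | 0 + b.0) + d.b.a.0)\{a,b,c} | —d→ s1
  s1 = (b.a.0)\{a,b,c} | (no moves)
Reachable graph of Q (2 states):
  t0 = (a.c.0 + (b.0 + 0 | 0) + d.b.a.0)\{a,b,c} | —d→ t1
  t1 = (b.a.0)\{a,b,c} | (no moves)
Coarsest stable partition (strong bisimilarity classes):
  B0 = {s0, t0}
  B1 = {s1, t1}
s0 ∈ B0, t0 ∈ B0 → same block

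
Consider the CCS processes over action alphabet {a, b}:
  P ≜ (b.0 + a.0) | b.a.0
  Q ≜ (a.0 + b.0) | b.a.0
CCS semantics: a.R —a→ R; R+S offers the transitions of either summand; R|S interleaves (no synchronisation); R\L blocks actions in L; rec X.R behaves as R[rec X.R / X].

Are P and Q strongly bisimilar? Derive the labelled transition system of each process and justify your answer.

bisimilar

Reachable graph of P (6 states):
  m0 = (b.0 + a.0) | b.a.0 → ··a··> m1, ··b··> m1, ··b··> m2
  m1 = 0 | b.a.0 → ··b··> m3
  m2 = (b.0 + a.0) | a.0 → ··a··> m3, ··a··> m4, ··b··> m3
  m3 = 0 | a.0 → ··a··> m5
  m4 = (b.0 + a.0) | 0 → ··a··> m5, ··b··> m5
  m5 = 0 | 0 → stopped
Reachable graph of Q (6 states):
  n0 = (a.0 + b.0) | b.a.0 → ··a··> n1, ··b··> n1, ··b··> n2
  n1 = 0 | b.a.0 → ··b··> n3
  n2 = (a.0 + b.0) | a.0 → ··a··> n3, ··a··> n4, ··b··> n3
  n3 = 0 | a.0 → ··a··> n5
  n4 = (a.0 + b.0) | 0 → ··a··> n5, ··b··> n5
  n5 = 0 | 0 → stopped
Partition-refinement fixed point:
  B0 = {m0, n0}
  B1 = {m1, n1}
  B2 = {m3, n3}
  B3 = {m5, n5}
  B4 = {m2, n2}
  B5 = {m4, n4}
m0 ∈ B0, n0 ∈ B0 → same block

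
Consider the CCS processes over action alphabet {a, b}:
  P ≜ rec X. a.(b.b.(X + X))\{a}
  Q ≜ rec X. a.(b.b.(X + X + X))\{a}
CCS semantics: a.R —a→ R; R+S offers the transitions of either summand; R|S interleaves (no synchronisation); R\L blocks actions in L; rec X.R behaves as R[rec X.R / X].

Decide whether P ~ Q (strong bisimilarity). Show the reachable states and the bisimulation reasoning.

YES

Reachable graph of P (4 states):
  m0 = rec X. a.(b.b.(X + X))\{a} | =a=> m1
  m1 = (b.b.((rec X. a.(b.b.(X + X))\{a}) + (rec X. a.(b.b.(X + X))\{a})))\{a} | =b=> m2
  m2 = (b.((rec X. a.(b.b.(X + X))\{a}) + (rec X. a.(b.b.(X + X))\{a})))\{a} | =b=> m3
  m3 = ((rec X. a.(b.b.(X + X))\{a}) + (rec X. a.(b.b.(X + X))\{a}))\{a} | stopped
Reachable graph of Q (4 states):
  n0 = rec X. a.(b.b.(X + X + X))\{a} | =a=> n1
  n1 = (b.b.((rec X. a.(b.b.(X + X + X))\{a}) + (rec X. a.(b.b.(X + X + X))\{a}) + (rec X. a.(b.b.(X + X + X))\{a})))\{a} | =b=> n2
  n2 = (b.((rec X. a.(b.b.(X + X + X))\{a}) + (rec X. a.(b.b.(X + X + X))\{a}) + (rec X. a.(b.b.(X + X + X))\{a})))\{a} | =b=> n3
  n3 = ((rec X. a.(b.b.(X + X + X))\{a}) + (rec X. a.(b.b.(X + X + X))\{a}) + (rec X. a.(b.b.(X + X + X))\{a}))\{a} | stopped
Coarsest stable partition (strong bisimilarity classes):
  B0 = {m0, n0}
  B1 = {m1, n1}
  B2 = {m2, n2}
  B3 = {m3, n3}
m0 ∈ B0, n0 ∈ B0 → same block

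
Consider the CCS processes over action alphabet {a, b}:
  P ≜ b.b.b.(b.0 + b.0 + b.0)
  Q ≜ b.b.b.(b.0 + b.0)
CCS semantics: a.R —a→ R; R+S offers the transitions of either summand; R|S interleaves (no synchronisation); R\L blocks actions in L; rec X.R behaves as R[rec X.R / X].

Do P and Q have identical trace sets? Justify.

trace-equivalent

LTS(P): 5 reachable states
  u0 = b.b.b.(b.0 + b.0 + b.0) has moves ··b··> u1
  u1 = b.b.(b.0 + b.0 + b.0) has moves ··b··> u2
  u2 = b.(b.0 + b.0 + b.0) has moves ··b··> u3
  u3 = b.0 + b.0 + b.0 has moves ··b··> u4
  u4 = 0 has moves ·
LTS(Q): 5 reachable states
  v0 = b.b.b.(b.0 + b.0) has moves ··b··> v1
  v1 = b.b.(b.0 + b.0) has moves ··b··> v2
  v2 = b.(b.0 + b.0) has moves ··b··> v3
  v3 = b.0 + b.0 has moves ··b··> v4
  v4 = 0 has moves ·
Partition-refinement fixed point:
  B0 = {u0, v0}
  B1 = {u1, v1}
  B2 = {u2, v2}
  B3 = {u3, v3}
  B4 = {u4, v4}
u0 ∈ B0, v0 ∈ B0 → same block
Bisimilar ⇒ trace-equivalent.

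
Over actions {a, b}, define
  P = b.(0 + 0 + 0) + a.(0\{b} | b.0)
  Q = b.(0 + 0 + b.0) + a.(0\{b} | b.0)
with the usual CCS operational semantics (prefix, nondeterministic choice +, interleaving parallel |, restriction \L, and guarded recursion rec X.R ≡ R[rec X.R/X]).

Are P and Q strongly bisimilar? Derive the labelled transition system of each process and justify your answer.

P's transition system — 4 states:
  u0 = b.(0 + 0 + 0) + a.(0\{b} | b.0) has moves -a-> u1, -b-> u2
  u1 = 0\{b} | b.0 has moves -b-> u3
  u2 = 0 + 0 + 0 has moves stopped
  u3 = 0\{b} | 0 has moves stopped
Q's transition system — 5 states:
  v0 = b.(0 + 0 + b.0) + a.(0\{b} | b.0) has moves -a-> v1, -b-> v2
  v1 = 0\{b} | b.0 has moves -b-> v3
  v2 = 0 + 0 + b.0 has moves -b-> v4
  v3 = 0\{b} | 0 has moves stopped
  v4 = 0 has moves stopped
Bisimilarity quotient blocks:
  B0 = {u0}
  B1 = {u1, v1, v2}
  B2 = {u2, u3, v3, v4}
  B3 = {v0}
u0 ∈ B0, v0 ∈ B3 → different blocks

not bisimilar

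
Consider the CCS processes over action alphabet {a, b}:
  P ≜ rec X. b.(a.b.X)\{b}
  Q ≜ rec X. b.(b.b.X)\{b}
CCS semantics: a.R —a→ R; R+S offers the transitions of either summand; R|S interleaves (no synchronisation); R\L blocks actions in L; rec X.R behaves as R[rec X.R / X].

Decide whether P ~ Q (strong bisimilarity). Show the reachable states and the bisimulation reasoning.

P's transition system — 3 states:
  s0 = rec X. b.(a.b.X)\{b} has moves -b-> s1
  s1 = (a.b.(rec X. b.(a.b.X)\{b}))\{b} has moves -a-> s2
  s2 = (b.(rec X. b.(a.b.X)\{b}))\{b} has moves ·
Q's transition system — 2 states:
  t0 = rec X. b.(b.b.X)\{b} has moves -b-> t1
  t1 = (b.b.(rec X. b.(b.b.X)\{b}))\{b} has moves ·
Partition-refinement fixed point:
  B0 = {s0}
  B1 = {s1}
  B2 = {s2, t1}
  B3 = {t0}
s0 ∈ B0, t0 ∈ B3 → different blocks

not bisimilar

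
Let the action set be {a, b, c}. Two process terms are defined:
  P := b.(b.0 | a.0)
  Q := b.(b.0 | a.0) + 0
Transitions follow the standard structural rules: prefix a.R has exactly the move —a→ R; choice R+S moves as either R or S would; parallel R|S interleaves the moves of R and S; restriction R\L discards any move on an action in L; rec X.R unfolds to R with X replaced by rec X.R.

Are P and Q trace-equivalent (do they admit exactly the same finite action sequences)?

LTS(P): 5 reachable states
  p0 = b.(b.0 | a.0) ⊢ —b→ p1
  p1 = b.0 | a.0 ⊢ —a→ p2, —b→ p3
  p2 = b.0 | 0 ⊢ —b→ p4
  p3 = 0 | a.0 ⊢ —a→ p4
  p4 = 0 | 0 ⊢ deadlocked
LTS(Q): 5 reachable states
  q0 = b.(b.0 | a.0) + 0 ⊢ —b→ q1
  q1 = b.0 | a.0 ⊢ —a→ q2, —b→ q3
  q2 = b.0 | 0 ⊢ —b→ q4
  q3 = 0 | a.0 ⊢ —a→ q4
  q4 = 0 | 0 ⊢ deadlocked
Coarsest stable partition (strong bisimilarity classes):
  B0 = {p0, q0}
  B1 = {p1, q1}
  B2 = {p3, q3}
  B3 = {p4, q4}
  B4 = {p2, q2}
p0 ∈ B0, q0 ∈ B0 → same block
Bisimilar ⇒ trace-equivalent.

YES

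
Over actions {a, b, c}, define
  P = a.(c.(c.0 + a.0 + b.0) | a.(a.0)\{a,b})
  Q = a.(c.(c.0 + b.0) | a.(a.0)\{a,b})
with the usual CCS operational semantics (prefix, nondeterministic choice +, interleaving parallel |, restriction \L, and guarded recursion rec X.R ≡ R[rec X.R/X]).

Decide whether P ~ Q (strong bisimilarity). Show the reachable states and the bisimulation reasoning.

not bisimilar

LTS(P): 7 reachable states
  p0 = a.(c.(c.0 + a.0 + b.0) | a.(a.0)\{a,b}) ⊢ ··a··> p1
  p1 = c.(c.0 + a.0 + b.0) | a.(a.0)\{a,b} ⊢ ··a··> p2, ··c··> p3
  p2 = c.(c.0 + a.0 + b.0) | (a.0)\{a,b} ⊢ ··c··> p4
  p3 = (c.0 + a.0 + b.0) | a.(a.0)\{a,b} ⊢ ··a··> p4, ··a··> p5, ··b··> p5, ··c··> p5
  p4 = (c.0 + a.0 + b.0) | (a.0)\{a,b} ⊢ ··a··> p6, ··b··> p6, ··c··> p6
  p5 = 0 | a.(a.0)\{a,b} ⊢ ··a··> p6
  p6 = 0 | (a.0)\{a,b} ⊢ ∅
LTS(Q): 7 reachable states
  q0 = a.(c.(c.0 + b.0) | a.(a.0)\{a,b}) ⊢ ··a··> q1
  q1 = c.(c.0 + b.0) | a.(a.0)\{a,b} ⊢ ··a··> q2, ··c··> q3
  q2 = c.(c.0 + b.0) | (a.0)\{a,b} ⊢ ··c··> q4
  q3 = (c.0 + b.0) | a.(a.0)\{a,b} ⊢ ··a··> q4, ··b··> q5, ··c··> q5
  q4 = (c.0 + b.0) | (a.0)\{a,b} ⊢ ··b··> q6, ··c··> q6
  q5 = 0 | a.(a.0)\{a,b} ⊢ ··a··> q6
  q6 = 0 | (a.0)\{a,b} ⊢ ∅
Coarsest stable partition (strong bisimilarity classes):
  B0 = {p0}
  B1 = {p1}
  B2 = {p3}
  B3 = {p4}
  B4 = {p6, q6}
  B5 = {p5, q5}
  B6 = {p2}
  B7 = {q0}
  B8 = {q1}
  B9 = {q3}
  B10 = {q4}
  B11 = {q2}
p0 ∈ B0, q0 ∈ B7 → different blocks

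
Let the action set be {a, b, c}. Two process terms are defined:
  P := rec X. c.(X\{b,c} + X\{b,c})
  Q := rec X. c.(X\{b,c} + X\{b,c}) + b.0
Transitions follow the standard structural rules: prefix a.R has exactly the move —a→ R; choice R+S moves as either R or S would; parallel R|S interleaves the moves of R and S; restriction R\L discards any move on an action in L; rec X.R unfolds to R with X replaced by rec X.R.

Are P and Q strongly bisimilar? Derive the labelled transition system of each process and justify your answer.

not bisimilar

LTS(P): 2 reachable states
  p0 = rec X. c.(X\{b,c} + X\{b,c}) | -c-> p1
  p1 = (rec X. c.(X\{b,c} + X\{b,c}))\{b,c} + (rec X. c.(X\{b,c} + X\{b,c}))\{b,c} | stopped
LTS(Q): 3 reachable states
  q0 = rec X. c.(X\{b,c} + X\{b,c}) + b.0 | -b-> q1, -c-> q2
  q1 = 0 | stopped
  q2 = (rec X. c.(X\{b,c} + X\{b,c}) + b.0)\{b,c} + (rec X. c.(X\{b,c} + X\{b,c}) + b.0)\{b,c} | stopped
Partition-refinement fixed point:
  B0 = {p0}
  B1 = {p1, q1, q2}
  B2 = {q0}
p0 ∈ B0, q0 ∈ B2 → different blocks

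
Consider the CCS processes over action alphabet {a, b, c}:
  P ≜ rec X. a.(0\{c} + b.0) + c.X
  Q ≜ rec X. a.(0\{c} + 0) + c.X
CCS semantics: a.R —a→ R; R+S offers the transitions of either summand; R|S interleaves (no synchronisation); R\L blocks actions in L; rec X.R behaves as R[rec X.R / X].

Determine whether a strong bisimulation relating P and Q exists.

P ≁ Q

Reachable graph of P (3 states):
  s0 = rec X. a.(0\{c} + b.0) + c.X ⊢ ··a··> s1, ··c··> s0
  s1 = 0\{c} + b.0 ⊢ ··b··> s2
  s2 = 0 ⊢ ∅
Reachable graph of Q (2 states):
  t0 = rec X. a.(0\{c} + 0) + c.X ⊢ ··a··> t1, ··c··> t0
  t1 = 0\{c} + 0 ⊢ ∅
Bisimilarity quotient blocks:
  B0 = {s0}
  B1 = {s1}
  B2 = {s2, t1}
  B3 = {t0}
s0 ∈ B0, t0 ∈ B3 → different blocks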